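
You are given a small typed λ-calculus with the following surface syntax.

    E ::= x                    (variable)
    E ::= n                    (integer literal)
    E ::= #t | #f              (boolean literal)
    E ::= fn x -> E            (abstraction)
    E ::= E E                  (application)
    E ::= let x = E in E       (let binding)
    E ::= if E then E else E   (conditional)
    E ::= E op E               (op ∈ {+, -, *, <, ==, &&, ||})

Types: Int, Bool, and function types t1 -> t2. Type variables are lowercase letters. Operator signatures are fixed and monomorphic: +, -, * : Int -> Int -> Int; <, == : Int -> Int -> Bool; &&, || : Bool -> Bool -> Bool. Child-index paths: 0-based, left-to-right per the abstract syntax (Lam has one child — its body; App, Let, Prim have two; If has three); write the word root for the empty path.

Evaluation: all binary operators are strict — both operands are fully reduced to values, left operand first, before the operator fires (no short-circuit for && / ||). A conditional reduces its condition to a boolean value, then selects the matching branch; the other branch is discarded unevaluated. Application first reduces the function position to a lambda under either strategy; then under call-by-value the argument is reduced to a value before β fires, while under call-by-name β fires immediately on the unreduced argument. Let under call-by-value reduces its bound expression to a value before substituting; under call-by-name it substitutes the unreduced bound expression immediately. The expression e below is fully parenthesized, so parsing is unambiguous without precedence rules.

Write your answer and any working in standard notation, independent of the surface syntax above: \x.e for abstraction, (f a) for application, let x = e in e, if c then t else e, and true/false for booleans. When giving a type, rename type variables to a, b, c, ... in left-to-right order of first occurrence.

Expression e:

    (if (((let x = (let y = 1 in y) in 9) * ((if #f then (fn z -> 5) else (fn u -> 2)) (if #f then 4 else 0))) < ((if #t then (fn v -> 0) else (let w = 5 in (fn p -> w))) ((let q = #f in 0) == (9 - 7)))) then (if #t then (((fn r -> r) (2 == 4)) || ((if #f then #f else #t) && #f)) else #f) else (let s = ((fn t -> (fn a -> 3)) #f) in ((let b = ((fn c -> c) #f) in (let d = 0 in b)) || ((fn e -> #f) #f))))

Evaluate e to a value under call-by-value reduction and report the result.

Trace:
step 0: (if (((let x = (let y = 1 in y) in 9) * ((if false then (\z.5) else (\u.2)) (if false then 4 else 0))) < ((if true then (\v.0) else (let w = 5 in (\p.w))) ((let q = false in 0) == (9 - 7)))) then (if true then (((\r.r) (2 == 4)) || ((if false then false else true) && false)) else false) else (let s = ((\t.(\a.3)) false) in ((let b = ((\c.c) false) in (let d = 0 in b)) || ((\e.false) false))))
step 1: [let@0.0.0.0] (if (((let x = 1 in 9) * ((if false then (\z.5) else (\u.2)) (if false then 4 else 0))) < ((if true then (\v.0) else (let w = 5 in (\p.w))) ((let q = false in 0) == (9 - 7)))) then (if true then (((\r.r) (2 == 4)) || ((if false then false else true) && false)) else false) else (let s = ((\t.(\a.3)) false) in ((let b = ((\c.c) false) in (let d = 0 in b)) || ((\e.false) false))))
step 2: [let@0.0.0] (if ((9 * ((if false then (\z.5) else (\u.2)) (if false then 4 else 0))) < ((if true then (\v.0) else (let w = 5 in (\p.w))) ((let q = false in 0) == (9 - 7)))) then (if true then (((\r.r) (2 == 4)) || ((if false then false else true) && false)) else false) else (let s = ((\t.(\a.3)) false) in ((let b = ((\c.c) false) in (let d = 0 in b)) || ((\e.false) false))))
step 3: [if@0.0.1.0] (if ((9 * ((\u.2) (if false then 4 else 0))) < ((if true then (\v.0) else (let w = 5 in (\p.w))) ((let q = false in 0) == (9 - 7)))) then (if true then (((\r.r) (2 == 4)) || ((if false then false else true) && false)) else false) else (let s = ((\t.(\a.3)) false) in ((let b = ((\c.c) false) in (let d = 0 in b)) || ((\e.false) false))))
step 4: [if@0.0.1.1] (if ((9 * ((\u.2) 0)) < ((if true then (\v.0) else (let w = 5 in (\p.w))) ((let q = false in 0) == (9 - 7)))) then (if true then (((\r.r) (2 == 4)) || ((if false then false else true) && false)) else false) else (let s = ((\t.(\a.3)) false) in ((let b = ((\c.c) false) in (let d = 0 in b)) || ((\e.false) false))))
step 5: [beta@0.0.1] (if ((9 * 2) < ((if true then (\v.0) else (let w = 5 in (\p.w))) ((let q = false in 0) == (9 - 7)))) then (if true then (((\r.r) (2 == 4)) || ((if false then false else true) && false)) else false) else (let s = ((\t.(\a.3)) false) in ((let b = ((\c.c) false) in (let d = 0 in b)) || ((\e.false) false))))
step 6: [delta@0.0] (if (18 < ((if true then (\v.0) else (let w = 5 in (\p.w))) ((let q = false in 0) == (9 - 7)))) then (if true then (((\r.r) (2 == 4)) || ((if false then false else true) && false)) else false) else (let s = ((\t.(\a.3)) false) in ((let b = ((\c.c) false) in (let d = 0 in b)) || ((\e.false) false))))
step 7: [if@0.1.0] (if (18 < ((\v.0) ((let q = false in 0) == (9 - 7)))) then (if true then (((\r.r) (2 == 4)) || ((if false then false else true) && false)) else false) else (let s = ((\t.(\a.3)) false) in ((let b = ((\c.c) false) in (let d = 0 in b)) || ((\e.false) false))))
step 8: [let@0.1.1.0] (if (18 < ((\v.0) (0 == (9 - 7)))) then (if true then (((\r.r) (2 == 4)) || ((if false then false else true) && false)) else false) else (let s = ((\t.(\a.3)) false) in ((let b = ((\c.c) false) in (let d = 0 in b)) || ((\e.false) false))))
step 9: [delta@0.1.1.1] (if (18 < ((\v.0) (0 == 2))) then (if true then (((\r.r) (2 == 4)) || ((if false then false else true) && false)) else false) else (let s = ((\t.(\a.3)) false) in ((let b = ((\c.c) false) in (let d = 0 in b)) || ((\e.false) false))))
step 10: [delta@0.1.1] (if (18 < ((\v.0) false)) then (if true then (((\r.r) (2 == 4)) || ((if false then false else true) && false)) else false) else (let s = ((\t.(\a.3)) false) in ((let b = ((\c.c) false) in (let d = 0 in b)) || ((\e.false) false))))
step 11: [beta@0.1] (if (18 < 0) then (if true then (((\r.r) (2 == 4)) || ((if false then false else true) && false)) else false) else (let s = ((\t.(\a.3)) false) in ((let b = ((\c.c) false) in (let d = 0 in b)) || ((\e.false) false))))
step 12: [delta@0] (if false then (if true then (((\r.r) (2 == 4)) || ((if false then false else true) && false)) else false) else (let s = ((\t.(\a.3)) false) in ((let b = ((\c.c) false) in (let d = 0 in b)) || ((\e.false) false))))
step 13: [if@root] (let s = ((\t.(\a.3)) false) in ((let b = ((\c.c) false) in (let d = 0 in b)) || ((\e.false) false)))
step 14: [beta@0] (let s = (\a.3) in ((let b = ((\c.c) false) in (let d = 0 in b)) || ((\e.false) false)))
step 15: [let@root] ((let b = ((\c.c) false) in (let d = 0 in b)) || ((\e.false) false))
step 16: [beta@0.0] ((let b = false in (let d = 0 in b)) || ((\e.false) false))
step 17: [let@0] ((let d = 0 in false) || ((\e.false) false))
step 18: [let@0] (false || ((\e.false) false))
step 19: [beta@1] (false || false)
step 20: [delta@root] false

Answer: false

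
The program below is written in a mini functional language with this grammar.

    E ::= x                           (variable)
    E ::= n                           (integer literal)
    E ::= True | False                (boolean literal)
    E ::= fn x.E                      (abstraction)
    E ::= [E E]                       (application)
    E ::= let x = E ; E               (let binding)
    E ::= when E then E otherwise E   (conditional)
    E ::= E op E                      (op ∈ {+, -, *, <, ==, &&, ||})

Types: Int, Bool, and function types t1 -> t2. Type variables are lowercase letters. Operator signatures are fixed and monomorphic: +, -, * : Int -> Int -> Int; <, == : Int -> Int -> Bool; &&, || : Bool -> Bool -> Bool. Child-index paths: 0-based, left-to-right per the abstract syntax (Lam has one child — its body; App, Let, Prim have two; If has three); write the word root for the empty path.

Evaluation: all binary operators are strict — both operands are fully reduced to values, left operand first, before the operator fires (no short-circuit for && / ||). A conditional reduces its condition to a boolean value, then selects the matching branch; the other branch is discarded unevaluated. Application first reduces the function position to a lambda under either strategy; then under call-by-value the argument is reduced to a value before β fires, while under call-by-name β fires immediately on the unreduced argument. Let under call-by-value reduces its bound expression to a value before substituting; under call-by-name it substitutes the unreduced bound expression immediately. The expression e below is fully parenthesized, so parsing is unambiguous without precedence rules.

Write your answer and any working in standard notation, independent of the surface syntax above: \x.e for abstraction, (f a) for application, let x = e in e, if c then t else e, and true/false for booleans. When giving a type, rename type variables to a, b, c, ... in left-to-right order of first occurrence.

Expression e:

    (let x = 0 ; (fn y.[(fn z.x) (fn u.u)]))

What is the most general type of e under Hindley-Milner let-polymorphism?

Answer: a -> Int

Working:
let x : Int
x : Int
\z._ : b -> Int
u : c
\u._ : c -> c
  unify b -> Int ~ (c -> c) -> d
  unify b ~ c -> c
  unify Int ~ d
_ _ : Int
\y._ : a -> Int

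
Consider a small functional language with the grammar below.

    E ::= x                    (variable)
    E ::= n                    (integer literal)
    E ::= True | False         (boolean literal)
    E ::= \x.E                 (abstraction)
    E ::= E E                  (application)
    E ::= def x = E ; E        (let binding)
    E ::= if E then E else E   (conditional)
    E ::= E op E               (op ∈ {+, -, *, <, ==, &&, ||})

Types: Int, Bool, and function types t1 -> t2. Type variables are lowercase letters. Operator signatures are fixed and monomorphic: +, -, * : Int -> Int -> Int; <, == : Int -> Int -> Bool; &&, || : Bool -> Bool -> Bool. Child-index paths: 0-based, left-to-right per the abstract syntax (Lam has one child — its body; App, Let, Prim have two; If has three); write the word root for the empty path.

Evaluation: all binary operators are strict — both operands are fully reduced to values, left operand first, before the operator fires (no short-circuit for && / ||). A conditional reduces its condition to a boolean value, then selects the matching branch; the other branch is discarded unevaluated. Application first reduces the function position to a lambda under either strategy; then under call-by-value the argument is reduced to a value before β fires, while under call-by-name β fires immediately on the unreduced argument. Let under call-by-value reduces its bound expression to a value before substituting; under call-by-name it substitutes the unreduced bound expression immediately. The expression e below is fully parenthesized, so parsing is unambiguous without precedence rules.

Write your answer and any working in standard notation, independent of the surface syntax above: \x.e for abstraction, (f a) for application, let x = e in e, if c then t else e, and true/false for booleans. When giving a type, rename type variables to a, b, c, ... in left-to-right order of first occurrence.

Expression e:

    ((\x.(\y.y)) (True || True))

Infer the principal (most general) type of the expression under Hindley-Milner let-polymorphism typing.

Working:
y : b
\y._ : b -> b
\x._ : a -> b -> b
  unify Bool ~ Bool
  unify Bool ~ Bool
  unify a -> b -> b ~ Bool -> c
  unify a ~ Bool
  unify b -> b ~ c
_ _ : b -> b

Answer: a -> a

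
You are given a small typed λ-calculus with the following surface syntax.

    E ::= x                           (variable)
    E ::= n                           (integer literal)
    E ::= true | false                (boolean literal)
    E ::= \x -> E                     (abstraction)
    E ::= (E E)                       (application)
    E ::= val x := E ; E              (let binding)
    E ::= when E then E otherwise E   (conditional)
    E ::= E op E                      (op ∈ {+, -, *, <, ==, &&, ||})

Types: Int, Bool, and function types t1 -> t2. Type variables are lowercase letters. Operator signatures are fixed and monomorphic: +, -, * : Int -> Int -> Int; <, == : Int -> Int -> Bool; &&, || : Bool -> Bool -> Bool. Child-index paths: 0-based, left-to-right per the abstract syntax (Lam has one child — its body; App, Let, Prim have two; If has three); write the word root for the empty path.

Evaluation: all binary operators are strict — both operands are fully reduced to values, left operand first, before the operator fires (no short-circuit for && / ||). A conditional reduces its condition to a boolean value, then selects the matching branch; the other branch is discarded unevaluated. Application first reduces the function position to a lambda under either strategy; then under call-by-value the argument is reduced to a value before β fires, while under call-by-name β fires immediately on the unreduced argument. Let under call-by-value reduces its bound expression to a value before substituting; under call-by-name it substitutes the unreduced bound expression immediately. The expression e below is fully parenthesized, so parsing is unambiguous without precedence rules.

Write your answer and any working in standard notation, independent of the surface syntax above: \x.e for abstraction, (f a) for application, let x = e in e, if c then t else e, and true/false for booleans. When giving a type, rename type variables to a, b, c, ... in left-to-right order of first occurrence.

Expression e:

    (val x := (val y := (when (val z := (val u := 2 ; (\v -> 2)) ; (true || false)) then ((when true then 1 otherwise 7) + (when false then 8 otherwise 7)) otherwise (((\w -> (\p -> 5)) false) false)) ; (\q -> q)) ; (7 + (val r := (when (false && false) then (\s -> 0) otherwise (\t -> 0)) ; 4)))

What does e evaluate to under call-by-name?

Answer: 11

Trace:
step 0: (let x = (let y = (if (let z = (let u = 2 in (\v.2)) in (true || false)) then ((if true then 1 else 7) + (if false then 8 else 7)) else (((\w.(\p.5)) false) false)) in (\q.q)) in (7 + (let r = (if (false && false) then (\s.0) else (\t.0)) in 4)))
step 1: [let@root] (7 + (let r = (if (false && false) then (\s.0) else (\t.0)) in 4))
step 2: [let@1] (7 + 4)
step 3: [delta@root] 11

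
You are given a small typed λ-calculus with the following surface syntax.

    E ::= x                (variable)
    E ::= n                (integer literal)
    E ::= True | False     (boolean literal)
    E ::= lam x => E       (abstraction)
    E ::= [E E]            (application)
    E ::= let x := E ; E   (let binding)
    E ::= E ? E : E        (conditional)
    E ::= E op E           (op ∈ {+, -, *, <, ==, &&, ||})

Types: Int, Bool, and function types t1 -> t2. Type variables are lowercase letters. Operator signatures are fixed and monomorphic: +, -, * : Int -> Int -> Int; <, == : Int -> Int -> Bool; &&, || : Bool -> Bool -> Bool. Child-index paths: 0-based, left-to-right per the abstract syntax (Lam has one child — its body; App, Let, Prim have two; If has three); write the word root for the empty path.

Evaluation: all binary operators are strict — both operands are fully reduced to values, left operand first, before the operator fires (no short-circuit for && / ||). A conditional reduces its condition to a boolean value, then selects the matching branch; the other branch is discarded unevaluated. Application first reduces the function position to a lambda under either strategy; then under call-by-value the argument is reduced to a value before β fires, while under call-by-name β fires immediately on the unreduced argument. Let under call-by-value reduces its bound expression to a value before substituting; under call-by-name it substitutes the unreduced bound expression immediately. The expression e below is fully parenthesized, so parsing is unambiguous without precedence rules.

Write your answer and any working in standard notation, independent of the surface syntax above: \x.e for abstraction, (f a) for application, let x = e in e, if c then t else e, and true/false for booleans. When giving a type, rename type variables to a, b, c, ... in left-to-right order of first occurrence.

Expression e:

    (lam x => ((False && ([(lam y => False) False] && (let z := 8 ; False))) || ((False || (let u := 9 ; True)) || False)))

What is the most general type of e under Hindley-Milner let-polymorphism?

Answer: a -> Bool

Derivation:
  unify Bool ~ Bool
\y._ : b -> Bool
  unify b -> Bool ~ Bool -> c
  unify b ~ Bool
  unify Bool ~ c
_ _ : Bool
  unify Bool ~ Bool
let z : Int
  unify Bool ~ Bool
  unify Bool ~ Bool
  unify Bool ~ Bool
  unify Bool ~ Bool
let u : Int
  unify Bool ~ Bool
  unify Bool ~ Bool
  unify Bool ~ Bool
  unify Bool ~ Bool
\x._ : a -> Bool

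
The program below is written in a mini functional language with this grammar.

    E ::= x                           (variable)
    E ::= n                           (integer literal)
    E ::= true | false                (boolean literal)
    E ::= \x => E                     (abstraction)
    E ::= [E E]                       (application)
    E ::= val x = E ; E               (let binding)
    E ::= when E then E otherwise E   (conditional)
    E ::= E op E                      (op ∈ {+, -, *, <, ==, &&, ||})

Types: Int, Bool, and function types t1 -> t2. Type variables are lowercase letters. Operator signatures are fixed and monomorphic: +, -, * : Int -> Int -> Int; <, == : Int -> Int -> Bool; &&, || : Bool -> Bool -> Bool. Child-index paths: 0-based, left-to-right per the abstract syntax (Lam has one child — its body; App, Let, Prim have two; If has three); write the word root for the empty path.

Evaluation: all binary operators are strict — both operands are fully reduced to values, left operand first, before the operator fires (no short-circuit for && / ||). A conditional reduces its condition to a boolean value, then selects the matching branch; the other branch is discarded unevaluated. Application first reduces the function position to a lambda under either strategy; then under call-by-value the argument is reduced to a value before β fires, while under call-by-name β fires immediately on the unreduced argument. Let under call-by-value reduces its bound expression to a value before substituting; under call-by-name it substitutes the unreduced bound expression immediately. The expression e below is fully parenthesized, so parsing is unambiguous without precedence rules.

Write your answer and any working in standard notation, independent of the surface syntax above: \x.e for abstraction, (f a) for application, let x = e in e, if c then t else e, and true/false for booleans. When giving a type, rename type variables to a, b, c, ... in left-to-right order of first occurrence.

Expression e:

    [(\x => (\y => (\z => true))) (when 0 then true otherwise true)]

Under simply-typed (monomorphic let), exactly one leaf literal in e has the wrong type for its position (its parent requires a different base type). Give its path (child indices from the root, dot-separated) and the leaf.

Derivation:
\z._ : c -> Bool
\y._ : b -> c -> Bool
\x._ : a -> b -> c -> Bool
  unify Int ~ Bool
  FAIL: mismatch Int ~ Bool

Answer: 1.0 : 0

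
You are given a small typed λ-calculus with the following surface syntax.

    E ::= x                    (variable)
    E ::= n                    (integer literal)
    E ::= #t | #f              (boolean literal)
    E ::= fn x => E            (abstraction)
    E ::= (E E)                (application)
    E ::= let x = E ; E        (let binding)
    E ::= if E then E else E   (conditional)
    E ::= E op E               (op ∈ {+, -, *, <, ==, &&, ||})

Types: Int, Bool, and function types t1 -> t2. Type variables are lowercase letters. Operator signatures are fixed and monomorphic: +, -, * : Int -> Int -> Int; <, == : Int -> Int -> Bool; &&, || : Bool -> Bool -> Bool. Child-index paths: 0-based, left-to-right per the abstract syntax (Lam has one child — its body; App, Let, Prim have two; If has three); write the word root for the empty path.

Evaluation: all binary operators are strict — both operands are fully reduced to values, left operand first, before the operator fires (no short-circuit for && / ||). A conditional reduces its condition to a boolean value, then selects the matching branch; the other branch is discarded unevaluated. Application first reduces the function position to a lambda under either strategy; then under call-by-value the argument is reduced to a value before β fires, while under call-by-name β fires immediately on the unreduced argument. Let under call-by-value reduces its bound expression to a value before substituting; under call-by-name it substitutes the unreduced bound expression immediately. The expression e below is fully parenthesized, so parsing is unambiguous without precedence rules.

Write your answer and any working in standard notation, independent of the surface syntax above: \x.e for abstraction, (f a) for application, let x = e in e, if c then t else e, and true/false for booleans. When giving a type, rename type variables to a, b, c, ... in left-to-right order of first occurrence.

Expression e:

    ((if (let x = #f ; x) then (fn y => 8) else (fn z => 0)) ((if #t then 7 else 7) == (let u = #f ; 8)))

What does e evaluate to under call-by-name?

Working:
step 0: ((if (let x = false in x) then (\y.8) else (\z.0)) ((if true then 7 else 7) == (let u = false in 8)))
step 1: [let@0.0] ((if false then (\y.8) else (\z.0)) ((if true then 7 else 7) == (let u = false in 8)))
step 2: [if@0] ((\z.0) ((if true then 7 else 7) == (let u = false in 8)))
step 3: [beta@root] 0

Answer: 0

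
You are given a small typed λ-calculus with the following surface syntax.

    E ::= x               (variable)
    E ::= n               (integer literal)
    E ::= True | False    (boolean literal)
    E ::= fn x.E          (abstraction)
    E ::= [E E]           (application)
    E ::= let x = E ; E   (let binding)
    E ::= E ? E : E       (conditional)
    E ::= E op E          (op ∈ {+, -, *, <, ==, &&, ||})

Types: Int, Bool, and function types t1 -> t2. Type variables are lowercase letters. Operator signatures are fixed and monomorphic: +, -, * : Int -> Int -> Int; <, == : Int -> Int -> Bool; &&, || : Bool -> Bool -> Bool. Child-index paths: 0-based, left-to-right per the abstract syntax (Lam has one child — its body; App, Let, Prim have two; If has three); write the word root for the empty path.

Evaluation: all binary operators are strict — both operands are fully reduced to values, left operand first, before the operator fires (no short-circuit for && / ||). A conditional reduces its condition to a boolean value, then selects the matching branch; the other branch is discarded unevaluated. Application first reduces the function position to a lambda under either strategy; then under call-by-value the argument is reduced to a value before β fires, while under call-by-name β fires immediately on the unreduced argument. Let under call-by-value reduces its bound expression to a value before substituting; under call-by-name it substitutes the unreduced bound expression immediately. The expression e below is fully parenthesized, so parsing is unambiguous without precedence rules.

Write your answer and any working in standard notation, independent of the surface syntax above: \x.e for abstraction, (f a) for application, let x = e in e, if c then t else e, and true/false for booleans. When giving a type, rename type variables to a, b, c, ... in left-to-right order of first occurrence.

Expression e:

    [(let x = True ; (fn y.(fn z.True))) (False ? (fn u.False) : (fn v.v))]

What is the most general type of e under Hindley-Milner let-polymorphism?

Answer: a -> Bool

Working:
let x : Bool
\z._ : b -> Bool
\y._ : a -> b -> Bool
  unify Bool ~ Bool
\u._ : c -> Bool
v : d
\v._ : d -> d
  unify c -> Bool ~ d -> d
  unify c ~ d
  unify Bool ~ d
  unify a -> b -> Bool ~ (Bool -> Bool) -> e
  unify a ~ Bool -> Bool
  unify b -> Bool ~ e
_ _ : b -> Bool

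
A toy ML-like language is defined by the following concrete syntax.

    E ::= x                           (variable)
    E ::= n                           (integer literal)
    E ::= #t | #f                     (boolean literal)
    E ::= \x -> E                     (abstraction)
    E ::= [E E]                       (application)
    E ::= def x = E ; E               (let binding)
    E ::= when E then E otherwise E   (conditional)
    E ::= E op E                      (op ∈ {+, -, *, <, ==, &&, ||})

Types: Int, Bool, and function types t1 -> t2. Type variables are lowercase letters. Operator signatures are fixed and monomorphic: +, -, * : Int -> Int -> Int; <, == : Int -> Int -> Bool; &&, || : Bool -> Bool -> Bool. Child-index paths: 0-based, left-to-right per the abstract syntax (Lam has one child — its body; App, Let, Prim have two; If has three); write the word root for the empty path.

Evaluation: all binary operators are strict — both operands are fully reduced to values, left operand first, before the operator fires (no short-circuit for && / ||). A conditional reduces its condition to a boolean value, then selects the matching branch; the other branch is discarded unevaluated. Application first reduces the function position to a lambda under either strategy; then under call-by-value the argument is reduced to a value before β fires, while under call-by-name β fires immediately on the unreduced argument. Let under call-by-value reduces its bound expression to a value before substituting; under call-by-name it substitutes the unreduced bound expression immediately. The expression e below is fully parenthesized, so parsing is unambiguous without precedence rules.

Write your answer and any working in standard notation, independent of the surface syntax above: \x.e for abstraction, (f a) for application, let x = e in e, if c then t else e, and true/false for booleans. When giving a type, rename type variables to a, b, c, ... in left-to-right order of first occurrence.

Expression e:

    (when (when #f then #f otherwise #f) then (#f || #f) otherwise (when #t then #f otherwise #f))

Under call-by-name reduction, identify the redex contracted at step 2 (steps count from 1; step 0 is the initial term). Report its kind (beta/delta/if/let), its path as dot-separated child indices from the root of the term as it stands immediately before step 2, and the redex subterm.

Answer: if at root : (if false then (false || false) else (if true then false else false))

Derivation:
step 0: (if (if false then false else false) then (false || false) else (if true then false else false))
step 1: [if@0] (if false then (false || false) else (if true then false else false))
step 2: [if@root] (if true then false else false)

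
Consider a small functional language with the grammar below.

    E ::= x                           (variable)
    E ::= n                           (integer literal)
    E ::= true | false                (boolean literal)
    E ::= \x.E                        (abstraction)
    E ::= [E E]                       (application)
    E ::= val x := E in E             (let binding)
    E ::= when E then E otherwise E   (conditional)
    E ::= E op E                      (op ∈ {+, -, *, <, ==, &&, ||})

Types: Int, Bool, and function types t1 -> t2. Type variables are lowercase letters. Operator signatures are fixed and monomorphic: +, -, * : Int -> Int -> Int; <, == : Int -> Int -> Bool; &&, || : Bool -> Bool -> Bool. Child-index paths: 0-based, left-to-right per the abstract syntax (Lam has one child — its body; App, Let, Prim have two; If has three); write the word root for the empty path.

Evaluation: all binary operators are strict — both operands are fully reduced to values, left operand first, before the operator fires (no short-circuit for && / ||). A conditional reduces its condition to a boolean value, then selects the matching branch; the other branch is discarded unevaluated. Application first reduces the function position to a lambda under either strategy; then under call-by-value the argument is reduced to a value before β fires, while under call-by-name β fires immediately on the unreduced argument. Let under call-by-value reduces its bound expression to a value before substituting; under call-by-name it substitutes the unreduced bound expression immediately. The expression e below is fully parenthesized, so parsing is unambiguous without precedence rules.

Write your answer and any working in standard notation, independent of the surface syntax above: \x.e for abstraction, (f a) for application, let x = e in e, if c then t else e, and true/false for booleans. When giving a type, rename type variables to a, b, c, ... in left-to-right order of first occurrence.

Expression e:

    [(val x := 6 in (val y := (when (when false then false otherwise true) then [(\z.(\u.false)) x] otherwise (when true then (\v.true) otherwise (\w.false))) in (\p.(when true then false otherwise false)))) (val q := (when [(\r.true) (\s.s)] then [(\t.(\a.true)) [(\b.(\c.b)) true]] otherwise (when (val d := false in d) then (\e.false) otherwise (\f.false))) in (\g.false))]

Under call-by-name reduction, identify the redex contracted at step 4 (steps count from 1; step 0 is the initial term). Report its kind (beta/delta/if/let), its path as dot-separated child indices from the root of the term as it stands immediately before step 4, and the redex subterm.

Answer: if at root : (if true then false else false)

Trace:
step 0: ((let x = 6 in (let y = (if (if false then false else true) then ((\z.(\u.false)) x) else (if true then (\v.true) else (\w.false))) in (\p.(if true then false else false)))) (let q = (if ((\r.true) (\s.s)) then ((\t.(\a.true)) ((\b.(\c.b)) true)) else (if (let d = false in d) then (\e.false) else (\f.false))) in (\g.false)))
step 1: [let@0] ((let y = (if (if false then false else true) then ((\z.(\u.false)) 6) else (if true then (\v.true) else (\w.false))) in (\p.(if true then false else false))) (let q = (if ((\r.true) (\s.s)) then ((\t.(\a.true)) ((\b.(\c.b)) true)) else (if (let d = false in d) then (\e.false) else (\f.false))) in (\g.false)))
step 2: [let@0] ((\p.(if true then false else false)) (let q = (if ((\r.true) (\s.s)) then ((\t.(\a.true)) ((\b.(\c.b)) true)) else (if (let d = false in d) then (\e.false) else (\f.false))) in (\g.false)))
step 3: [beta@root] (if true then false else false)
step 4: [if@root] false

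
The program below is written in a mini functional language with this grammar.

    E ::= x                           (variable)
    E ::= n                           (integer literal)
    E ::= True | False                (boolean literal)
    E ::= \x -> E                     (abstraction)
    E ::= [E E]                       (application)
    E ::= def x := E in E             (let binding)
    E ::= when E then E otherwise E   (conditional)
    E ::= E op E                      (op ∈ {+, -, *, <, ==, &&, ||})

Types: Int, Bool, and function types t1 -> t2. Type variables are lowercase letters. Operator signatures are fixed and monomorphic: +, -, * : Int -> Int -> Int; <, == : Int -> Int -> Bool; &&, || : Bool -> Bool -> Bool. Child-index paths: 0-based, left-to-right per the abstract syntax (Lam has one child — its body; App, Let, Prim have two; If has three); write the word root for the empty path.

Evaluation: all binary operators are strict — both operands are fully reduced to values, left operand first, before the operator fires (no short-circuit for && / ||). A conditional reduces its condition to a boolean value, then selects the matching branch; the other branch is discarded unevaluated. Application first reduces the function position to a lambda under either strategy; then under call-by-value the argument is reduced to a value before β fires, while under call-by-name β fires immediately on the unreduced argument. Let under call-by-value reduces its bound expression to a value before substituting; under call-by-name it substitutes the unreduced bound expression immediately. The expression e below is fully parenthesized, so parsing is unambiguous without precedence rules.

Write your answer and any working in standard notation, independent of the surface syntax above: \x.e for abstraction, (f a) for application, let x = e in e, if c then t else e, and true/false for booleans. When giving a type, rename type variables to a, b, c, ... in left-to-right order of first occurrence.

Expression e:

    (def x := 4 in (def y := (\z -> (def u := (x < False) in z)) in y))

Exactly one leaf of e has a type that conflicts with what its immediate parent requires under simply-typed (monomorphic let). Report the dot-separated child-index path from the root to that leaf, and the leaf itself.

Derivation:
let x : Int
x : Int
  unify Int ~ Int
  unify Bool ~ Int
  FAIL: mismatch Bool ~ Int

Answer: 1.0.0.0.1 : false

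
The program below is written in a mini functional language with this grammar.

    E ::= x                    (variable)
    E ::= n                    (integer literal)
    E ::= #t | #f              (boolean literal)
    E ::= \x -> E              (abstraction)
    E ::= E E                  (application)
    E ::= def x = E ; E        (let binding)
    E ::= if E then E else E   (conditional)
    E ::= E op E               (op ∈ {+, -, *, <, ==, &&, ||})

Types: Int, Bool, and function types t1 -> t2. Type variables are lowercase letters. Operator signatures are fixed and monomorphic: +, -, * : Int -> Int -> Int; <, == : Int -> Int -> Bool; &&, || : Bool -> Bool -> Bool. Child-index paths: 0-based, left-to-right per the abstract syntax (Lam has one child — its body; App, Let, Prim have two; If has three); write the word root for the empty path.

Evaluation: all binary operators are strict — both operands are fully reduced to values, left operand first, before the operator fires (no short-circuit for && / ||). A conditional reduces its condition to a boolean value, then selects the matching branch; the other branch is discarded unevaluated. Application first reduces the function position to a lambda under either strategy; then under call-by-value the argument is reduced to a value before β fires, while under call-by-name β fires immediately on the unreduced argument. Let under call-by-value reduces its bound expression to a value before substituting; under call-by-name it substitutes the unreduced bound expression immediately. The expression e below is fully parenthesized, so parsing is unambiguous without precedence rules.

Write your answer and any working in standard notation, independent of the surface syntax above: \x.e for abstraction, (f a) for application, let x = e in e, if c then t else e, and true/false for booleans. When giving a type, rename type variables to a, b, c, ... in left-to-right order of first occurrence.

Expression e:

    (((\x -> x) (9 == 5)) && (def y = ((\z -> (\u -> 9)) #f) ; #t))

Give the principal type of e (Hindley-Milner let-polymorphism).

Answer: Bool

Working:
x : a
\x._ : a -> a
  unify Int ~ Int
  unify Int ~ Int
  unify a -> a ~ Bool -> b
  unify a ~ Bool
  unify Bool ~ b
_ _ : Bool
  unify Bool ~ Bool
\u._ : d -> Int
\z._ : c -> d -> Int
  unify c -> d -> Int ~ Bool -> e
  unify c ~ Bool
  unify d -> Int ~ e
_ _ : d -> Int
let y : forall. d -> Int
  unify Bool ~ Bool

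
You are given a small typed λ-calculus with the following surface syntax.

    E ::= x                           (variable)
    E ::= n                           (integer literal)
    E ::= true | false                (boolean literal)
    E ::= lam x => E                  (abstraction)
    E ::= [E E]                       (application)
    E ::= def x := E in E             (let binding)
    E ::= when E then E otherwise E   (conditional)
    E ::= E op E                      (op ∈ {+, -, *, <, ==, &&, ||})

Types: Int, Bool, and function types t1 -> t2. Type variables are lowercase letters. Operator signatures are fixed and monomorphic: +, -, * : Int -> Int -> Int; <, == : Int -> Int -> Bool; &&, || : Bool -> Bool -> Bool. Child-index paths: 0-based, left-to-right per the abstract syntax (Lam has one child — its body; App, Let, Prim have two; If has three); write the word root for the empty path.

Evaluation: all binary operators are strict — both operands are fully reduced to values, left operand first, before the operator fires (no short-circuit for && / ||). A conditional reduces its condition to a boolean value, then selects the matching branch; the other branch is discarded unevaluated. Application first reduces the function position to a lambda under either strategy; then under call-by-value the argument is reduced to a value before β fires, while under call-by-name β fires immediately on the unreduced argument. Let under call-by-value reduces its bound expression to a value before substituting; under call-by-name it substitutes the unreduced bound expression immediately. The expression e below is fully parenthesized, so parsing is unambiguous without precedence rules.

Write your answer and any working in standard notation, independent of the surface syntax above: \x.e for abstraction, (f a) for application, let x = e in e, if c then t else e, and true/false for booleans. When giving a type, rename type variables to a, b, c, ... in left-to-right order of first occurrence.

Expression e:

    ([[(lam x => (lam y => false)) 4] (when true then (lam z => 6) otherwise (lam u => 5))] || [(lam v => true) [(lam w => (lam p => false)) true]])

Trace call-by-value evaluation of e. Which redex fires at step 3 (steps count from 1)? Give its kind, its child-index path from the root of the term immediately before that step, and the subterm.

Answer: beta at 0 : ((\y.false) (\z.6))

Derivation:
step 0: ((((\x.(\y.false)) 4) (if true then (\z.6) else (\u.5))) || ((\v.true) ((\w.(\p.false)) true)))
step 1: [beta@0.0] (((\y.false) (if true then (\z.6) else (\u.5))) || ((\v.true) ((\w.(\p.false)) true)))
step 2: [if@0.1] (((\y.false) (\z.6)) || ((\v.true) ((\w.(\p.false)) true)))
step 3: [beta@0] (false || ((\v.true) ((\w.(\p.false)) true)))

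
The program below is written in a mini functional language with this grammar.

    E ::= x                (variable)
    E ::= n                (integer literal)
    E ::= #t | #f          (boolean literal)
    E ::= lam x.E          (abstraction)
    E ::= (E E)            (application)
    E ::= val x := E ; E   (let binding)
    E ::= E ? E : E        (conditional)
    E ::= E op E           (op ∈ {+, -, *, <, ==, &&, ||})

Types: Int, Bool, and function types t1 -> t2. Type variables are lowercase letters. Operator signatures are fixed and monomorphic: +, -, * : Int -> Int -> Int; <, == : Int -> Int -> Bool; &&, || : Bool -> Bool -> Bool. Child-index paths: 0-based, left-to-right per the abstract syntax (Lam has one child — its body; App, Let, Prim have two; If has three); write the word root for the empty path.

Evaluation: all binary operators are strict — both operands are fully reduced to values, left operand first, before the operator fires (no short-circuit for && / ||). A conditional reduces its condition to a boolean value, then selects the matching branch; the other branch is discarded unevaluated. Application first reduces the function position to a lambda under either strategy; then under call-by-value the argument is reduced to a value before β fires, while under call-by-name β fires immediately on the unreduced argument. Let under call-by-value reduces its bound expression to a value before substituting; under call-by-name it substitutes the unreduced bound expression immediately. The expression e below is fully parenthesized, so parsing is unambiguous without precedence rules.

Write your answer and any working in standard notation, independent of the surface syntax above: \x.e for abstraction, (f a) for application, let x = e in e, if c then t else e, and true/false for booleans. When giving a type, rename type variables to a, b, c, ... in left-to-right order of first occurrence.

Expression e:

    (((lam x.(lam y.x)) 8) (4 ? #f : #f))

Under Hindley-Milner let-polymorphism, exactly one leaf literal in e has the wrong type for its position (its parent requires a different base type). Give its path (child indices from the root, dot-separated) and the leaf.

Trace:
x : a
\y._ : b -> a
\x._ : a -> b -> a
  unify a -> b -> a ~ Int -> c
  unify a ~ Int
  unify b -> Int ~ c
_ _ : b -> Int
  unify Int ~ Bool
  FAIL: mismatch Int ~ Bool

Answer: 1.0 : 4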